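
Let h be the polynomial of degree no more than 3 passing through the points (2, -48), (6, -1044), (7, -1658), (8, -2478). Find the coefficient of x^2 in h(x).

Write h(x) = ax^3 + bx^2 + cx + d. Substituting each data point gives a linear system:
  8a + 4b + 2c + d = -48
  216a + 36b + 6c + d = -1044
  343a + 49b + 7c + d = -1658
  512a + 64b + 8c + d = -2478
Solving the system yields a = -5, b = 2, c = -5, d = -6.
So h(x) = -5x^3 + 2x^2 - 5x - 6.
The coefficient of x^2 is 2.

2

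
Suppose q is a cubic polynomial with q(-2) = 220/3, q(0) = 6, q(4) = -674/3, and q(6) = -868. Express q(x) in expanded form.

Using the Lagrange interpolation formula with nodes -2, 0, 4, 6:
  L_0(x) = x(x - 4)(x - 6) / -96
  L_1(x) = (x + 2)(x - 4)(x - 6) / 48
  L_2(x) = (x + 2)x(x - 6) / -48
  L_3(x) = (x + 2)x(x - 4) / 96
Then q(x) = 220/3·L_0(x) + 6·L_1(x) - 674/3·L_2(x) - 868·L_3(x).
Expanding and collecting terms gives q(x) = -5x^3 + 6x^2 - (5/3)x + 6.
Check: q(0) = 6. ✓

q(x) = -5x^3 + 6x^2 - (5/3)x + 6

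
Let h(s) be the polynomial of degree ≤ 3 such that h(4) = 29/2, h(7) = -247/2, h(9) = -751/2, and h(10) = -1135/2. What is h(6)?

-103/2

Write h(s) = as^3 + bs^2 + cs + d. Substituting each data point gives a linear system:
  64a + 16b + 4c + d = 29/2
  343a + 49b + 7c + d = -247/2
  729a + 81b + 9c + d = -751/2
  1000a + 100b + 10c + d = -1135/2
Solving the system yields a = -1, b = 4, c = 3, d = 5/2.
So h(s) = -s^3 + 4s^2 + 3s + 5/2.
Then h(6) = -103/2.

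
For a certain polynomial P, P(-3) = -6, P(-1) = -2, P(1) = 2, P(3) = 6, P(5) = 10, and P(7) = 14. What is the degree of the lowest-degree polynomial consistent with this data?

Forward differences of the values at u = -3, -1, 1, 3, 5, 7:
  P  : -6  -2  2  6  10  14
  Δ  : 4  4  4  4  4
  Δ^2: 0  0  0  0
  Δ^3: 0  0  0
  Δ^4: 0  0
  Δ^5: 0
The first differences are constant (4) and nonzero, while all higher differences vanish, so the minimal degree is 1.

1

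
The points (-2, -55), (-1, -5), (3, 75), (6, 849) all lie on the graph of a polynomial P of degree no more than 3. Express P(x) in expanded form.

P(x) = 5x^3 - 6x^2 - 3x + 3

Write P(x) = ax^3 + bx^2 + cx + d. Substituting each data point gives a linear system:
  -8a + 4b - 2c + d = -55
  -a + b - c + d = -5
  27a + 9b + 3c + d = 75
  216a + 36b + 6c + d = 849
Solving the system yields a = 5, b = -6, c = -3, d = 3.
So P(x) = 5x^3 - 6x^2 - 3x + 3.
Check: P(3) = 75. ✓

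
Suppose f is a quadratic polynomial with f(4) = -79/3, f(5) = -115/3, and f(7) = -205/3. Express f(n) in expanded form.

Write f(n) = an^2 + bn + c. Substituting each data point gives a linear system:
  16a + 4b + c = -79/3
  25a + 5b + c = -115/3
  49a + 7b + c = -205/3
Solving the system yields a = -1, b = -3, c = 5/3.
So f(n) = -n^2 - 3n + 5/3.
Check: f(4) = -79/3. ✓

f(n) = -n^2 - 3n + 5/3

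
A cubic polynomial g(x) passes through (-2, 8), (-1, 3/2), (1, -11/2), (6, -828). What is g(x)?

Write g(x) = ax^3 + bx^2 + cx + d. Substituting each data point gives a linear system:
  -8a + 4b - 2c + d = 8
  -a + b - c + d = 3/2
  a + b + c + d = -11/2
  216a + 36b + 6c + d = -828
Solving the system yields a = -3, b = -5, c = -1/2, d = 3.
So g(x) = -3x^3 - 5x^2 - (1/2)x + 3.
Check: g(6) = -828. ✓

g(x) = -3x^3 - 5x^2 - (1/2)x + 3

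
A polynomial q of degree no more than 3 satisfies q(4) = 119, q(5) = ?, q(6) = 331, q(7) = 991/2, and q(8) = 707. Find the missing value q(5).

On equispaced nodes a degree-3 polynomial has vanishing fourth forward difference, so
  q(4) - 4·q(5) + 6·q(6) - 4·q(7) + q(8) = 0.
Substituting the known values and solving for q(5):
  -4·q(5) = -830
  q(5) = 415/2.

415/2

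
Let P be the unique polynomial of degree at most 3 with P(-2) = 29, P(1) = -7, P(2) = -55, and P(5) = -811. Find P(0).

Using the Lagrange interpolation formula with nodes -2, 1, 2, 5:
  L_0(x) = (x - 1)(x - 2)(x - 5) / -84
  L_1(x) = (x + 2)(x - 2)(x - 5) / 12
  L_2(x) = (x + 2)(x - 1)(x - 5) / -12
  L_3(x) = (x + 2)(x - 1)(x - 2) / 84
Then P(x) = 29·L_0(x) - 7·L_1(x) - 55·L_2(x) - 811·L_3(x).
Expanding and collecting terms gives P(x) = -6x³ - 3x² + 3x - 1.
Evaluating at x = 0: P(0) = -1.

-1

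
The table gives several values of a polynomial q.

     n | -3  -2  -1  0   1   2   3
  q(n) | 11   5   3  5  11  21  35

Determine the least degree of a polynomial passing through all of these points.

2

Forward differences of the values at n = -3, -2, -1, 0, 1, 2, 3:
  q  : 11  5  3  5  11  21  35
  Δ  : -6  -2  2  6  10  14
  Δ^2: 4  4  4  4  4
  Δ^3: 0  0  0  0
  Δ^4: 0  0  0
  Δ^5: 0  0
  Δ^6: 0
The second differences are constant (4) and nonzero, while all higher differences vanish, so the minimal degree is 2.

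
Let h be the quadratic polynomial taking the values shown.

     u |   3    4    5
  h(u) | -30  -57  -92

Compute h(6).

-135

Using the Lagrange interpolation formula with nodes 3, 4, 5:
  L_0(u) = (u - 4)(u - 5) / 2
  L_1(u) = (u - 3)(u - 5) / -1
  L_2(u) = (u - 3)(u - 4) / 2
Then h(u) = -30·L_0(u) - 57·L_1(u) - 92·L_2(u).
Expanding and collecting terms gives h(u) = -4u^2 + u + 3.
Evaluating at u = 6: h(6) = -135.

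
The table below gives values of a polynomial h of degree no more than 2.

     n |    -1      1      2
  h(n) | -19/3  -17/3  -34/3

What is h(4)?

-104/3

Write h(n) = an^2 + bn + c. Substituting each data point gives a linear system:
  a - b + c = -19/3
  a + b + c = -17/3
  4a + 2b + c = -34/3
Solving the system yields a = -2, b = 1/3, c = -4.
So h(n) = -2n^2 + (1/3)n - 4.
Then h(4) = -104/3.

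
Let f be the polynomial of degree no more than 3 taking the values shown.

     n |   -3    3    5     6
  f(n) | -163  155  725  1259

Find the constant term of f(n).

5

Write f(n) = an^3 + bn^2 + cn + d. Substituting each data point gives a linear system:
  -27a + 9b - 3c + d = -163
  27a + 9b + 3c + d = 155
  125a + 25b + 5c + d = 725
  216a + 36b + 6c + d = 1259
Solving the system yields a = 6, b = -1, c = -1, d = 5.
So f(n) = 6n^3 - n^2 - n + 5.
The constant term is 5.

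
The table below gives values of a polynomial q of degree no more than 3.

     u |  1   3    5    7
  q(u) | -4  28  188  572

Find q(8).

Forward differences of the values at u = 1, 3, 5, 7:
  q  : -4  28  188  572
  Δ  : 32  160  384
  Δ^2: 128  224
  Δ^3: 96
The third differences are constant, confirming degree 3.
Interpolating (Newton forward form) and evaluating at u = 8 gives q(8) = 878.

878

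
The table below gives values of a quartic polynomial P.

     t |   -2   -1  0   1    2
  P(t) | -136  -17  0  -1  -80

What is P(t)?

Write P(t) = at^4 + bt^3 + ct^2 + dt + e. Substituting each data point gives a linear system:
  16a - 8b + 4c - 2d + e = -136
  a - b + c - d + e = -17
  e = 0
  a + b + c + d + e = -1
  16a + 8b + 4c + 2d + e = -80
Solving the system yields a = -6, b = 2, c = -3, d = 6, e = 0.
So P(t) = -6t^4 + 2t^3 - 3t^2 + 6t.
Check: P(-1) = -17. ✓

P(t) = -6t^4 + 2t^3 - 3t^2 + 6t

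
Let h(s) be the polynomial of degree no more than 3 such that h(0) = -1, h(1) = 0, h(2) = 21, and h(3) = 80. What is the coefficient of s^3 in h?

Write h(s) = as^3 + bs^2 + cs + d. Substituting each data point gives a linear system:
  d = -1
  a + b + c + d = 0
  8a + 4b + 2c + d = 21
  27a + 9b + 3c + d = 80
Solving the system yields a = 3, b = 1, c = -3, d = -1.
So h(s) = 3s^3 + s^2 - 3s - 1.
The leading coefficient is 3.

3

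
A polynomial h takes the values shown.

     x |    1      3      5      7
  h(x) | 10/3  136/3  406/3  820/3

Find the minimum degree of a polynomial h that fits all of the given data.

Forward differences of the values at x = 1, 3, 5, 7:
  h  : 10/3  136/3  406/3  820/3
  Δ  : 42  90  138
  Δ^2: 48  48
  Δ^3: 0
The second differences are constant (48) and nonzero, while all higher differences vanish, so the minimal degree is 2.

2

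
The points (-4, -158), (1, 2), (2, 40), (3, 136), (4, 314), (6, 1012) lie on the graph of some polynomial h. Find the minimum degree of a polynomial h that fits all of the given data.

Divided differences on the nodes -4, 1, 2, 3, 4, 6:
  order 0: -158  2  40  136  314  1012
  order 1: 32  38  96  178  349
  order 2: 1  29  41  57
  order 3: 4  4  4
  order 4: 0  0
  order 5: 0
The order-3 divided differences are all 4 (nonzero) and every higher order vanishes, so the data lies on a polynomial of degree exactly 3.

3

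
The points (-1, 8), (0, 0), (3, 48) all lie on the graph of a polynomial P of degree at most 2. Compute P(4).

88

Write P(s) = as^2 + bs + c. Substituting each data point gives a linear system:
  a - b + c = 8
  c = 0
  9a + 3b + c = 48
Solving the system yields a = 6, b = -2, c = 0.
So P(s) = 6s^2 - 2s.
Then P(4) = 88.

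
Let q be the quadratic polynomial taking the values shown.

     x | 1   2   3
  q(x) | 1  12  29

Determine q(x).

q(x) = 3x^2 + 2x - 4

Write q(x) = ax^2 + bx + c. Substituting each data point gives a linear system:
  a + b + c = 1
  4a + 2b + c = 12
  9a + 3b + c = 29
Solving the system yields a = 3, b = 2, c = -4.
So q(x) = 3x² + 2x - 4.
Check: q(2) = 12. ✓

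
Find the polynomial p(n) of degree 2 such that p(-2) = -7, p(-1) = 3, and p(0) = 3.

p(n) = -5n^2 - 5n + 3

Using the Lagrange interpolation formula with nodes -2, -1, 0:
  L_0(n) = (n + 1)n / 2
  L_1(n) = (n + 2)n / -1
  L_2(n) = (n + 2)(n + 1) / 2
Then p(n) = -7·L_0(n) + 3·L_1(n) + 3·L_2(n).
Expanding and collecting terms gives p(n) = -5n^2 - 5n + 3.
Check: p(0) = 3. ✓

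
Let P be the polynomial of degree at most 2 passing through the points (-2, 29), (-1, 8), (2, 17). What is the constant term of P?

Write P(t) = at^2 + bt + c. Substituting each data point gives a linear system:
  4a - 2b + c = 29
  a - b + c = 8
  4a + 2b + c = 17
Solving the system yields a = 6, b = -3, c = -1.
So P(t) = 6t² - 3t - 1.
The constant term is -1.

-1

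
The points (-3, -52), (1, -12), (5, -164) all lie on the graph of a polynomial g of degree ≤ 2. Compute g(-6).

-208

Using the Lagrange interpolation formula with nodes -3, 1, 5:
  L_0(u) = (u - 1)(u - 5) / 32
  L_1(u) = (u + 3)(u - 5) / -16
  L_2(u) = (u + 3)(u - 1) / 32
Then g(u) = -52·L_0(u) - 12·L_1(u) - 164·L_2(u).
Expanding and collecting terms gives g(u) = -6u² - 2u - 4.
Evaluating at u = -6: g(-6) = -208.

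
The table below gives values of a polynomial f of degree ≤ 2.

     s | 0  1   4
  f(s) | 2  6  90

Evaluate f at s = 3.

Using the Lagrange interpolation formula with nodes 0, 1, 4:
  L_0(s) = (s - 1)(s - 4) / 4
  L_1(s) = s(s - 4) / -3
  L_2(s) = s(s - 1) / 12
Then f(s) = 2·L_0(s) + 6·L_1(s) + 90·L_2(s).
Expanding and collecting terms gives f(s) = 6s^2 - 2s + 2.
Evaluating at s = 3: f(3) = 50.

50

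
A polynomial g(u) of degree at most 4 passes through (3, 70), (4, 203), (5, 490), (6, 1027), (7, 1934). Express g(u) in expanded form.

g(u) = u^4 - 2u^3 + 4u^2 + 4u - 5

Write g(u) = au^4 + bu^3 + cu^2 + du + e. Substituting each data point gives a linear system:
  81a + 27b + 9c + 3d + e = 70
  256a + 64b + 16c + 4d + e = 203
  625a + 125b + 25c + 5d + e = 490
  1296a + 216b + 36c + 6d + e = 1027
  2401a + 343b + 49c + 7d + e = 1934
Solving the system yields a = 1, b = -2, c = 4, d = 4, e = -5.
So g(u) = u⁴ - 2u³ + 4u² + 4u - 5.
Check: g(3) = 70. ✓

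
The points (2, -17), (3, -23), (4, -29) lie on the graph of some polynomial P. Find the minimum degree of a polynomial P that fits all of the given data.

1

Forward differences of the values at n = 2, 3, 4:
  P  : -17  -23  -29
  Δ  : -6  -6
  Δ^2: 0
The first differences are constant (-6) and nonzero, while all higher differences vanish, so the minimal degree is 1.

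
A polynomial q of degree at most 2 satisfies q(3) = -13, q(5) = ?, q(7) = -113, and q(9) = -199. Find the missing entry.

-51

On equispaced nodes a degree-2 polynomial has vanishing third forward difference, so
  - q(3) + 3·q(5) - 3·q(7) + q(9) = 0.
Substituting the known values and solving for q(5):
  3·q(5) = -153
  q(5) = -51.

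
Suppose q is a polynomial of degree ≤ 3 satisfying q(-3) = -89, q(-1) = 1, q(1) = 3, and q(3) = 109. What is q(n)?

Write q(n) = an^3 + bn^2 + cn + d. Substituting each data point gives a linear system:
  -27a + 9b - 3c + d = -89
  -a + b - c + d = 1
  a + b + c + d = 3
  27a + 9b + 3c + d = 109
Solving the system yields a = 4, b = 1, c = -3, d = 1.
So q(n) = 4n^3 + n^2 - 3n + 1.
Check: q(1) = 3. ✓

q(n) = 4n^3 + n^2 - 3n + 1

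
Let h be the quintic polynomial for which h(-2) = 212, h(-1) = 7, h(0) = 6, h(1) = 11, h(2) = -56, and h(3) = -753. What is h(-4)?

6226

Forward differences of the values at t = -2, -1, 0, 1, 2, 3:
  h  : 212  7  6  11  -56  -753
  Δ  : -205  -1  5  -67  -697
  Δ^2: 204  6  -72  -630
  Δ^3: -198  -78  -558
  Δ^4: 120  -480
  Δ^5: -600
The fifth differences are constant, confirming degree 5.
Interpolating (Newton forward form) and evaluating at t = -4 gives h(-4) = 6226.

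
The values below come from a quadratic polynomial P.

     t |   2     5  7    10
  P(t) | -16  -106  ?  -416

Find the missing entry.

-206

The 3 known points determine the degree-2 polynomial uniquely.
Write P(t) = at^2 + bt + c. Substituting each data point gives a linear system:
  4a + 2b + c = -16
  25a + 5b + c = -106
  100a + 10b + c = -416
Solving the system yields a = -4, b = -2, c = 4.
So P(t) = -4t^2 - 2t + 4.
Then P(7) = -206.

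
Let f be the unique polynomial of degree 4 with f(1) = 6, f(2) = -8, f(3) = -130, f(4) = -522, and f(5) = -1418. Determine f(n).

f(n) = -3n^4 + 3n^3 + 3n^2 + n + 2

Write f(n) = an^4 + bn^3 + cn^2 + dn + e. Substituting each data point gives a linear system:
  a + b + c + d + e = 6
  16a + 8b + 4c + 2d + e = -8
  81a + 27b + 9c + 3d + e = -130
  256a + 64b + 16c + 4d + e = -522
  625a + 125b + 25c + 5d + e = -1418
Solving the system yields a = -3, b = 3, c = 3, d = 1, e = 2.
So f(n) = -3n^4 + 3n^3 + 3n^2 + n + 2.
Check: f(2) = -8. ✓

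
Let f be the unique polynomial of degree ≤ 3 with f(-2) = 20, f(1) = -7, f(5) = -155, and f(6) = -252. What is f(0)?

Using the Lagrange interpolation formula with nodes -2, 1, 5, 6:
  L_0(t) = (t - 1)(t - 5)(t - 6) / -168
  L_1(t) = (t + 2)(t - 5)(t - 6) / 60
  L_2(t) = (t + 2)(t - 1)(t - 6) / -28
  L_3(t) = (t + 2)(t - 1)(t - 5) / 40
Then f(t) = 20·L_0(t) - 7·L_1(t) - 155·L_2(t) - 252·L_3(t).
Expanding and collecting terms gives f(t) = -t³ - 6t.
Evaluating at t = 0: f(0) = 0.

0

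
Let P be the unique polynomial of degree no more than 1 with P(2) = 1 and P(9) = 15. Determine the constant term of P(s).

-3

Write P(s) = as + b. Substituting each data point gives a linear system:
  2a + b = 1
  9a + b = 15
Solving the system yields a = 2, b = -3.
So P(s) = 2s - 3.
The constant term is -3.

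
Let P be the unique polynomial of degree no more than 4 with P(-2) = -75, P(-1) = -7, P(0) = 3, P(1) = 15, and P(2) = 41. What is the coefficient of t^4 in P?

Write P(t) = at^4 + bt^3 + ct^2 + dt + e. Substituting each data point gives a linear system:
  16a - 8b + 4c - 2d + e = -75
  a - b + c - d + e = -7
  e = 3
  a + b + c + d + e = 15
  16a + 8b + 4c + 2d + e = 41
Solving the system yields a = -2, b = 6, c = 3, d = 5, e = 3.
So P(t) = -2t^4 + 6t^3 + 3t^2 + 5t + 3.
The leading coefficient is -2.

-2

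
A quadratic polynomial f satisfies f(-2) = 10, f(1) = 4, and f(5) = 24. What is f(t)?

Write f(t) = at^2 + bt + c. Substituting each data point gives a linear system:
  4a - 2b + c = 10
  a + b + c = 4
  25a + 5b + c = 24
Solving the system yields a = 1, b = -1, c = 4.
So f(t) = t^2 - t + 4.
Check: f(5) = 24. ✓

f(t) = t^2 - t + 4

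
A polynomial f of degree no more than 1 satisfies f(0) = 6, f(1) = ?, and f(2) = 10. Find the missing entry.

8

The 2 known points determine the degree-1 polynomial uniquely.
Write f(x) = ax + b. Substituting each data point gives a linear system:
  b = 6
  2a + b = 10
Solving the system yields a = 2, b = 6.
So f(x) = 2x + 6.
Then f(1) = 8.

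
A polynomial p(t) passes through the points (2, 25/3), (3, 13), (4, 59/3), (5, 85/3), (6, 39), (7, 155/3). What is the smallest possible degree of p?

Forward differences of the values at t = 2, 3, 4, 5, 6, 7:
  p  : 25/3  13  59/3  85/3  39  155/3
  Δ  : 14/3  20/3  26/3  32/3  38/3
  Δ^2: 2  2  2  2
  Δ^3: 0  0  0
  Δ^4: 0  0
  Δ^5: 0
The second differences are constant (2) and nonzero, while all higher differences vanish, so the minimal degree is 2.

2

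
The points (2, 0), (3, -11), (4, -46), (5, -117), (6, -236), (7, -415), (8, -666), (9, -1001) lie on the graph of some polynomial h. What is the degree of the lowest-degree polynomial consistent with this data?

Forward differences of the values at t = 2, 3, 4, 5, 6, 7, 8, 9:
  h  : 0  -11  -46  -117  -236  -415  -666  -1001
  Δ  : -11  -35  -71  -119  -179  -251  -335
  Δ^2: -24  -36  -48  -60  -72  -84
  Δ^3: -12  -12  -12  -12  -12
  Δ^4: 0  0  0  0
  Δ^5: 0  0  0
  Δ^6: 0  0
  Δ^7: 0
The third differences are constant (-12) and nonzero, while all higher differences vanish, so the minimal degree is 3.

3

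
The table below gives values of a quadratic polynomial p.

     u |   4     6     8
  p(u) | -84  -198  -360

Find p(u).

p(u) = -6u^2 + 3u

Using the Lagrange interpolation formula with nodes 4, 6, 8:
  L_0(u) = (u - 6)(u - 8) / 8
  L_1(u) = (u - 4)(u - 8) / -4
  L_2(u) = (u - 4)(u - 6) / 8
Then p(u) = -84·L_0(u) - 198·L_1(u) - 360·L_2(u).
Expanding and collecting terms gives p(u) = -6u^2 + 3u.
Check: p(6) = -198. ✓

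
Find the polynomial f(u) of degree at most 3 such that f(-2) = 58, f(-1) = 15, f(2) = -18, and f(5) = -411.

Write f(u) = au^3 + bu^2 + cu + d. Substituting each data point gives a linear system:
  -8a + 4b - 2c + d = 58
  -a + b - c + d = 15
  8a + 4b + 2c + d = -18
  125a + 25b + 5c + d = -411
Solving the system yields a = -4, b = 4, c = -3, d = 4.
So f(u) = -4u^3 + 4u^2 - 3u + 4.
Check: f(-2) = 58. ✓

f(u) = -4u^3 + 4u^2 - 3u + 4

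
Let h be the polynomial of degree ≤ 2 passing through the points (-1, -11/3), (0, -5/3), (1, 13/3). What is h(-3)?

13/3

Forward differences of the values at x = -1, 0, 1:
  h  : -11/3  -5/3  13/3
  Δ  : 2  6
  Δ^2: 4
The second differences are constant, confirming degree 2.
Interpolating (Newton forward form) and evaluating at x = -3 gives h(-3) = 13/3.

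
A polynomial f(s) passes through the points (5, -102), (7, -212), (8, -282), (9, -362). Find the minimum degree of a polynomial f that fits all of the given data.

Divided differences on the nodes 5, 7, 8, 9:
  order 0: -102  -212  -282  -362
  order 1: -55  -70  -80
  order 2: -5  -5
  order 3: 0
The order-2 divided differences are all -5 (nonzero) and every higher order vanishes, so the data lies on a polynomial of degree exactly 2.

2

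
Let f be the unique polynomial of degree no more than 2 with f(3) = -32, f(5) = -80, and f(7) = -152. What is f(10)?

Using the Lagrange interpolation formula with nodes 3, 5, 7:
  L_0(u) = (u - 5)(u - 7) / 8
  L_1(u) = (u - 3)(u - 7) / -4
  L_2(u) = (u - 3)(u - 5) / 8
Then f(u) = -32·L_0(u) - 80·L_1(u) - 152·L_2(u).
Expanding and collecting terms gives f(u) = -3u² - 5.
Evaluating at u = 10: f(10) = -305.

-305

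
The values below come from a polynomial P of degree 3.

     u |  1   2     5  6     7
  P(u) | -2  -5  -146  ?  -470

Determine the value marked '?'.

The 4 known points determine the degree-3 polynomial uniquely.
Write P(u) = au^3 + bu^2 + cu + d. Substituting each data point gives a linear system:
  a + b + c + d = -2
  8a + 4b + 2c + d = -5
  125a + 25b + 5c + d = -146
  343a + 49b + 7c + d = -470
Solving the system yields a = -2, b = 5, c = -4, d = -1.
So P(u) = -2u^3 + 5u^2 - 4u - 1.
Then P(6) = -277.

-277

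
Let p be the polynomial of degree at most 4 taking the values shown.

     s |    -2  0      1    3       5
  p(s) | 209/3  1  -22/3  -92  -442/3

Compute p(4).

-433/3

Write p(s) = as^4 + bs^3 + cs^2 + ds + e. Substituting each data point gives a linear system:
  16a - 8b + 4c - 2d + e = 209/3
  e = 1
  a + b + c + d + e = -22/3
  81a + 27b + 9c + 3d + e = -92
  625a + 125b + 25c + 5d + e = -442/3
Solving the system yields a = 1, b = -6, c = -1/3, d = -3, e = 1.
So p(s) = s^4 - 6s^3 - (1/3)s^2 - 3s + 1.
Then p(4) = -433/3.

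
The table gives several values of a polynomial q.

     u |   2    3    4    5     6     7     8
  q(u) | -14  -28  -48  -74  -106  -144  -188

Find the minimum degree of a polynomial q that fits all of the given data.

Forward differences of the values at u = 2, 3, 4, 5, 6, 7, 8:
  q  : -14  -28  -48  -74  -106  -144  -188
  Δ  : -14  -20  -26  -32  -38  -44
  Δ^2: -6  -6  -6  -6  -6
  Δ^3: 0  0  0  0
  Δ^4: 0  0  0
  Δ^5: 0  0
  Δ^6: 0
The second differences are constant (-6) and nonzero, while all higher differences vanish, so the minimal degree is 2.

2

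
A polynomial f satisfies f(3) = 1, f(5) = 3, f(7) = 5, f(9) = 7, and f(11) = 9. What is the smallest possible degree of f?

Forward differences of the values at x = 3, 5, 7, 9, 11:
  f  : 1  3  5  7  9
  Δ  : 2  2  2  2
  Δ^2: 0  0  0
  Δ^3: 0  0
  Δ^4: 0
The first differences are constant (2) and nonzero, while all higher differences vanish, so the minimal degree is 1.

1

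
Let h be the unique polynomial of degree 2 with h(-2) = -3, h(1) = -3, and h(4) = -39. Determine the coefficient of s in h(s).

Write h(s) = as^2 + bs + c. Substituting each data point gives a linear system:
  4a - 2b + c = -3
  a + b + c = -3
  16a + 4b + c = -39
Solving the system yields a = -2, b = -2, c = 1.
So h(s) = -2s^2 - 2s + 1.
The coefficient of s is -2.

-2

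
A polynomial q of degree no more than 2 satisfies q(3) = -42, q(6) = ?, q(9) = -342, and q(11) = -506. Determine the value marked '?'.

The 3 known points determine the degree-2 polynomial uniquely.
Write q(x) = ax^2 + bx + c. Substituting each data point gives a linear system:
  9a + 3b + c = -42
  81a + 9b + c = -342
  121a + 11b + c = -506
Solving the system yields a = -4, b = -2, c = 0.
So q(x) = -4x^2 - 2x.
Then q(6) = -156.

-156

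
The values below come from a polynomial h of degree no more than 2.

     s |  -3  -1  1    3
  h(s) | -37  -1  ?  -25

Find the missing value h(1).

3

The 3 known points determine the degree-2 polynomial uniquely.
Write h(s) = as^2 + bs + c. Substituting each data point gives a linear system:
  9a - 3b + c = -37
  a - b + c = -1
  9a + 3b + c = -25
Solving the system yields a = -4, b = 2, c = 5.
So h(s) = -4s^2 + 2s + 5.
Then h(1) = 3.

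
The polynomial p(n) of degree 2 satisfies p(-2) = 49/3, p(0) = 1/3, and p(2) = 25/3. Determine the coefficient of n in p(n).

-2

Write p(n) = an^2 + bn + c. Substituting each data point gives a linear system:
  4a - 2b + c = 49/3
  c = 1/3
  4a + 2b + c = 25/3
Solving the system yields a = 3, b = -2, c = 1/3.
So p(n) = 3n^2 - 2n + 1/3.
The coefficient of n is -2.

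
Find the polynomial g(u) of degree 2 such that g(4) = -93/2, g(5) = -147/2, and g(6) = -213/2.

g(u) = -3u^2 + 3/2

Write g(u) = au^2 + bu + c. Substituting each data point gives a linear system:
  16a + 4b + c = -93/2
  25a + 5b + c = -147/2
  36a + 6b + c = -213/2
Solving the system yields a = -3, b = 0, c = 3/2.
So g(u) = -3u^2 + 3/2.
Check: g(4) = -93/2. ✓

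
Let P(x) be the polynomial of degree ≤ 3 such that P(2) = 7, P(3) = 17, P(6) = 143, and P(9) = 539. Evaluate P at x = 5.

79

Using the Lagrange interpolation formula with nodes 2, 3, 6, 9:
  L_0(x) = (x - 3)(x - 6)(x - 9) / -28
  L_1(x) = (x - 2)(x - 6)(x - 9) / 18
  L_2(x) = (x - 2)(x - 3)(x - 9) / -36
  L_3(x) = (x - 2)(x - 3)(x - 6) / 126
Then P(x) = 7·L_0(x) + 17·L_1(x) + 143·L_2(x) + 539·L_3(x).
Expanding and collecting terms gives P(x) = x^3 - 3x^2 + 6x - 1.
Evaluating at x = 5: P(5) = 79.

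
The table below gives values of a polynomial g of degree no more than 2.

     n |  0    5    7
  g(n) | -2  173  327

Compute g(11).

779

Write g(n) = an^2 + bn + c. Substituting each data point gives a linear system:
  c = -2
  25a + 5b + c = 173
  49a + 7b + c = 327
Solving the system yields a = 6, b = 5, c = -2.
So g(n) = 6n^2 + 5n - 2.
Then g(11) = 779.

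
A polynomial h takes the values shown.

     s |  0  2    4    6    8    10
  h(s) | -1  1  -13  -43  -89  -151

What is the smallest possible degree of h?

2

Forward differences of the values at s = 0, 2, 4, 6, 8, 10:
  h  : -1  1  -13  -43  -89  -151
  Δ  : 2  -14  -30  -46  -62
  Δ^2: -16  -16  -16  -16
  Δ^3: 0  0  0
  Δ^4: 0  0
  Δ^5: 0
The second differences are constant (-16) and nonzero, while all higher differences vanish, so the minimal degree is 2.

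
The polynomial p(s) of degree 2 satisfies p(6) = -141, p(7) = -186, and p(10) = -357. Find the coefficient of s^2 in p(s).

Write p(s) = as^2 + bs + c. Substituting each data point gives a linear system:
  36a + 6b + c = -141
  49a + 7b + c = -186
  100a + 10b + c = -357
Solving the system yields a = -3, b = -6, c = 3.
So p(s) = -3s^2 - 6s + 3.
The leading coefficient is -3.

-3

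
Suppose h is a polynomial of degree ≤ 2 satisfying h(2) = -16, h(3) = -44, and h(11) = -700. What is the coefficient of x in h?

2

Write h(x) = ax^2 + bx + c. Substituting each data point gives a linear system:
  4a + 2b + c = -16
  9a + 3b + c = -44
  121a + 11b + c = -700
Solving the system yields a = -6, b = 2, c = 4.
So h(x) = -6x^2 + 2x + 4.
The coefficient of x is 2.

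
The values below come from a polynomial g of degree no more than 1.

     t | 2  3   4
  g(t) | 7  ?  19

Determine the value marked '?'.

On equispaced nodes a degree-1 polynomial has vanishing second forward difference, so
  g(2) - 2·g(3) + g(4) = 0.
Substituting the known values and solving for g(3):
  -2·g(3) = -26
  g(3) = 13.

13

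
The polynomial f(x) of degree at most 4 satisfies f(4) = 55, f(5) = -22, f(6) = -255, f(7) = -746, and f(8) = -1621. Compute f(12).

-12321

Forward differences of the values at x = 4, 5, 6, 7, 8:
  f  : 55  -22  -255  -746  -1621
  Δ  : -77  -233  -491  -875
  Δ^2: -156  -258  -384
  Δ^3: -102  -126
  Δ^4: -24
The fourth differences are constant, confirming degree 4.
Interpolating (Newton forward form) and evaluating at x = 12 gives f(12) = -12321.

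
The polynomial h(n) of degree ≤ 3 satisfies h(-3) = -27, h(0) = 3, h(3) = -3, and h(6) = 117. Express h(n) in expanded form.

Write h(n) = an^3 + bn^2 + cn + d. Substituting each data point gives a linear system:
  -27a + 9b - 3c + d = -27
  d = 3
  27a + 9b + 3c + d = -3
  216a + 36b + 6c + d = 117
Solving the system yields a = 1, b = -2, c = -5, d = 3.
So h(n) = n^3 - 2n^2 - 5n + 3.
Check: h(-3) = -27. ✓

h(n) = n^3 - 2n^2 - 5n + 3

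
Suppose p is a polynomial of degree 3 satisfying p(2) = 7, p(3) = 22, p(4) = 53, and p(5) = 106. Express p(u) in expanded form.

Using the Lagrange interpolation formula with nodes 2, 3, 4, 5:
  L_0(u) = (u - 3)(u - 4)(u - 5) / -6
  L_1(u) = (u - 2)(u - 4)(u - 5) / 2
  L_2(u) = (u - 2)(u - 3)(u - 5) / -2
  L_3(u) = (u - 2)(u - 3)(u - 4) / 6
Then p(u) = 7·L_0(u) + 22·L_1(u) + 53·L_2(u) + 106·L_3(u).
Expanding and collecting terms gives p(u) = u^3 - u^2 + u + 1.
Check: p(3) = 22. ✓

p(u) = u^3 - u^2 + u + 1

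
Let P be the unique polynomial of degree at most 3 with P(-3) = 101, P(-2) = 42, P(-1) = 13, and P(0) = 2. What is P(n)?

P(n) = -2n^3 + 3n^2 - 6n + 2

Write P(n) = an^3 + bn^2 + cn + d. Substituting each data point gives a linear system:
  -27a + 9b - 3c + d = 101
  -8a + 4b - 2c + d = 42
  -a + b - c + d = 13
  d = 2
Solving the system yields a = -2, b = 3, c = -6, d = 2.
So P(n) = -2n³ + 3n² - 6n + 2.
Check: P(0) = 2. ✓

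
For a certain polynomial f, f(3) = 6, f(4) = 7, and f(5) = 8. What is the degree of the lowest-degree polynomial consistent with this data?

1

Forward differences of the values at n = 3, 4, 5:
  f  : 6  7  8
  Δ  : 1  1
  Δ^2: 0
The first differences are constant (1) and nonzero, while all higher differences vanish, so the minimal degree is 1.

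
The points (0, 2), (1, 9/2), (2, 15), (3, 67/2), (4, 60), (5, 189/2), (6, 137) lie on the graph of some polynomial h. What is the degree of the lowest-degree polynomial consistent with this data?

Forward differences of the values at x = 0, 1, 2, 3, 4, 5, 6:
  h  : 2  9/2  15  67/2  60  189/2  137
  Δ  : 5/2  21/2  37/2  53/2  69/2  85/2
  Δ^2: 8  8  8  8  8
  Δ^3: 0  0  0  0
  Δ^4: 0  0  0
  Δ^5: 0  0
  Δ^6: 0
The second differences are constant (8) and nonzero, while all higher differences vanish, so the minimal degree is 2.

2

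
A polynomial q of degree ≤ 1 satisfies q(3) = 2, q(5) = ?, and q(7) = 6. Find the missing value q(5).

On equispaced nodes a degree-1 polynomial has vanishing second forward difference, so
  q(3) - 2·q(5) + q(7) = 0.
Substituting the known values and solving for q(5):
  -2·q(5) = -8
  q(5) = 4.

4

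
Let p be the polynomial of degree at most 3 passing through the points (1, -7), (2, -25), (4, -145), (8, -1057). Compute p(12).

-3505

Write p(u) = au^3 + bu^2 + cu + d. Substituting each data point gives a linear system:
  a + b + c + d = -7
  8a + 4b + 2c + d = -25
  64a + 16b + 4c + d = -145
  512a + 64b + 8c + d = -1057
Solving the system yields a = -2, b = 0, c = -4, d = -1.
So p(u) = -2u³ - 4u - 1.
Then p(12) = -3505.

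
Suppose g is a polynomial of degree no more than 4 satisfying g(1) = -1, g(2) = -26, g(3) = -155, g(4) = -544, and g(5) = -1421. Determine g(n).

g(n) = -3n^4 + 4n^3 - n^2 - 5n + 4

Write g(n) = an^4 + bn^3 + cn^2 + dn + e. Substituting each data point gives a linear system:
  a + b + c + d + e = -1
  16a + 8b + 4c + 2d + e = -26
  81a + 27b + 9c + 3d + e = -155
  256a + 64b + 16c + 4d + e = -544
  625a + 125b + 25c + 5d + e = -1421
Solving the system yields a = -3, b = 4, c = -1, d = -5, e = 4.
So g(n) = -3n^4 + 4n^3 - n^2 - 5n + 4.
Check: g(4) = -544. ✓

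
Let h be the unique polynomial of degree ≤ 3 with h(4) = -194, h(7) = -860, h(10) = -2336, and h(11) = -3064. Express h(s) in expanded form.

Using the Lagrange interpolation formula with nodes 4, 7, 10, 11:
  L_0(s) = (s - 7)(s - 10)(s - 11) / -126
  L_1(s) = (s - 4)(s - 10)(s - 11) / 36
  L_2(s) = (s - 4)(s - 7)(s - 11) / -18
  L_3(s) = (s - 4)(s - 7)(s - 10) / 28
Then h(s) = -194·L_0(s) - 860·L_1(s) - 2336·L_2(s) - 3064·L_3(s).
Expanding and collecting terms gives h(s) = -2s³ - 3s² - 3s - 6.
Check: h(10) = -2336. ✓

h(s) = -2s^3 - 3s^2 - 3s - 6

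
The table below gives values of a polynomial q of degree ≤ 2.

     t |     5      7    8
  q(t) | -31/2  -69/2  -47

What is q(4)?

-9

Using the Lagrange interpolation formula with nodes 5, 7, 8:
  L_0(t) = (t - 7)(t - 8) / 6
  L_1(t) = (t - 5)(t - 8) / -2
  L_2(t) = (t - 5)(t - 7) / 3
Then q(t) = -31/2·L_0(t) - 69/2·L_1(t) - 47·L_2(t).
Expanding and collecting terms gives q(t) = -t² + (5/2)t - 3.
Evaluating at t = 4: q(4) = -9.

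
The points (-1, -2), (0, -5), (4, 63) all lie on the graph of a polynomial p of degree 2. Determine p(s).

p(s) = 4s^2 + s - 5

Write p(s) = as^2 + bs + c. Substituting each data point gives a linear system:
  a - b + c = -2
  c = -5
  16a + 4b + c = 63
Solving the system yields a = 4, b = 1, c = -5.
So p(s) = 4s² + s - 5.
Check: p(-1) = -2. ✓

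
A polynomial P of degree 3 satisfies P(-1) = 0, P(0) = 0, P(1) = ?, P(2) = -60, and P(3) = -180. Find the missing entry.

-10

On equispaced nodes a degree-3 polynomial has vanishing fourth forward difference, so
  P(-1) - 4·P(0) + 6·P(1) - 4·P(2) + P(3) = 0.
Substituting the known values and solving for P(1):
  6·P(1) = -60
  P(1) = -10.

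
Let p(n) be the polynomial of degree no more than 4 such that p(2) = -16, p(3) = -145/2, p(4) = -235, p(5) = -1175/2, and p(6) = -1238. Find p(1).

Using the Lagrange interpolation formula with nodes 2, 3, 4, 5, 6:
  L_0(n) = (n - 3)(n - 4)(n - 5)(n - 6) / 24
  L_1(n) = (n - 2)(n - 4)(n - 5)(n - 6) / -6
  L_2(n) = (n - 2)(n - 3)(n - 5)(n - 6) / 4
  L_3(n) = (n - 2)(n - 3)(n - 4)(n - 6) / -6
  L_4(n) = (n - 2)(n - 3)(n - 4)(n - 5) / 24
Then p(n) = -16·L_0(n) - 145/2·L_1(n) - 235·L_2(n) - 1175/2·L_3(n) - 1238·L_4(n).
Expanding and collecting terms gives p(n) = -n^4 + 2n^2 - (3/2)n - 5.
Evaluating at n = 1: p(1) = -11/2.

-11/2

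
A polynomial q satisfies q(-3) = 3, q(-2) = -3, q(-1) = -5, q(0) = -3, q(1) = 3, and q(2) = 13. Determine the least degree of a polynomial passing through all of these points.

2

Forward differences of the values at t = -3, -2, -1, 0, 1, 2:
  q  : 3  -3  -5  -3  3  13
  Δ  : -6  -2  2  6  10
  Δ^2: 4  4  4  4
  Δ^3: 0  0  0
  Δ^4: 0  0
  Δ^5: 0
The second differences are constant (4) and nonzero, while all higher differences vanish, so the minimal degree is 2.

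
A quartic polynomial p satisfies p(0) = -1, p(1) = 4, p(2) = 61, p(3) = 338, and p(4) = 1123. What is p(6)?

5969

Write p(s) = as^4 + bs^3 + cs^2 + ds + e. Substituting each data point gives a linear system:
  e = -1
  a + b + c + d + e = 4
  16a + 8b + 4c + 2d + e = 61
  81a + 27b + 9c + 3d + e = 338
  256a + 64b + 16c + 4d + e = 1123
Solving the system yields a = 5, b = -2, c = -3, d = 5, e = -1.
So p(s) = 5s^4 - 2s^3 - 3s^2 + 5s - 1.
Then p(6) = 5969.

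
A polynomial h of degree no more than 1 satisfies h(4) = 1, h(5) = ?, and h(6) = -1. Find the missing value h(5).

0

The 2 known points determine the degree-1 polynomial uniquely.
Write h(s) = as + b. Substituting each data point gives a linear system:
  4a + b = 1
  6a + b = -1
Solving the system yields a = -1, b = 5.
So h(s) = -s + 5.
Then h(5) = 0.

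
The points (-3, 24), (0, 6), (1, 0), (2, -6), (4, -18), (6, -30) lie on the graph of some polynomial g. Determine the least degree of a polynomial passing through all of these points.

1

Divided differences on the nodes -3, 0, 1, 2, 4, 6:
  order 0: 24  6  0  -6  -18  -30
  order 1: -6  -6  -6  -6  -6
  order 2: 0  0  0  0
  order 3: 0  0  0
  order 4: 0  0
  order 5: 0
The order-1 divided differences are all -6 (nonzero) and every higher order vanishes, so the data lies on a polynomial of degree exactly 1.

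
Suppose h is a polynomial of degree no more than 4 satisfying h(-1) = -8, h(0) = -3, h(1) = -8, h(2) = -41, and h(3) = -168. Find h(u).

Write h(u) = au^4 + bu^3 + cu^2 + du + e. Substituting each data point gives a linear system:
  a - b + c - d + e = -8
  e = -3
  a + b + c + d + e = -8
  16a + 8b + 4c + 2d + e = -41
  81a + 27b + 9c + 3d + e = -168
Solving the system yields a = -2, b = 1, c = -3, d = -1, e = -3.
So h(u) = -2u^4 + u^3 - 3u^2 - u - 3.
Check: h(3) = -168. ✓

h(u) = -2u^4 + u^3 - 3u^2 - u - 3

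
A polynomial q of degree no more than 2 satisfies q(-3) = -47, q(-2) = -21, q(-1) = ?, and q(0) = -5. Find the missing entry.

-7

On equispaced nodes a degree-2 polynomial has vanishing third forward difference, so
  - q(-3) + 3·q(-2) - 3·q(-1) + q(0) = 0.
Substituting the known values and solving for q(-1):
  -3·q(-1) = 21
  q(-1) = -7.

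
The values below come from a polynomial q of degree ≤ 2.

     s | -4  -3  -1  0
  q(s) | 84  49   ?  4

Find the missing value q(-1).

The 3 known points determine the degree-2 polynomial uniquely.
Write q(s) = as^2 + bs + c. Substituting each data point gives a linear system:
  16a - 4b + c = 84
  9a - 3b + c = 49
  c = 4
Solving the system yields a = 5, b = 0, c = 4.
So q(s) = 5s² + 4.
Then q(-1) = 9.

9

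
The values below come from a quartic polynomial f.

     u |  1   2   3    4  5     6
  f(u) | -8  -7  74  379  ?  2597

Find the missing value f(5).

On equispaced nodes a degree-4 polynomial has vanishing fifth forward difference, so
  - f(1) + 5·f(2) - 10·f(3) + 10·f(4) - 5·f(5) + f(6) = 0.
Substituting the known values and solving for f(5):
  -5·f(5) = -5620
  f(5) = 1124.

1124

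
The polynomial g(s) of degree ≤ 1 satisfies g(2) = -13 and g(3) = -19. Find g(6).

-37

Write g(s) = as + b. Substituting each data point gives a linear system:
  2a + b = -13
  3a + b = -19
Solving the system yields a = -6, b = -1.
So g(s) = -6s - 1.
Then g(6) = -37.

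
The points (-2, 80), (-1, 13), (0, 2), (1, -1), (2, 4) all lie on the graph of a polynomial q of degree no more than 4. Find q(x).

q(x) = 2x^4 - 4x^3 + 2x^2 - 3x + 2

Write q(x) = ax^4 + bx^3 + cx^2 + dx + e. Substituting each data point gives a linear system:
  16a - 8b + 4c - 2d + e = 80
  a - b + c - d + e = 13
  e = 2
  a + b + c + d + e = -1
  16a + 8b + 4c + 2d + e = 4
Solving the system yields a = 2, b = -4, c = 2, d = -3, e = 2.
So q(x) = 2x⁴ - 4x³ + 2x² - 3x + 2.
Check: q(0) = 2. ✓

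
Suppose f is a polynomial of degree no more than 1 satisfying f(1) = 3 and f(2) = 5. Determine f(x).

f(x) = 2x + 1

Write f(x) = ax + b. Substituting each data point gives a linear system:
  a + b = 3
  2a + b = 5
Solving the system yields a = 2, b = 1.
So f(x) = 2x + 1.
Check: f(1) = 3. ✓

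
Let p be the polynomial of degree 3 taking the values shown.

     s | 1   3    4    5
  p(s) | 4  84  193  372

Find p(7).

Write p(s) = as^3 + bs^2 + cs + d. Substituting each data point gives a linear system:
  a + b + c + d = 4
  27a + 9b + 3c + d = 84
  64a + 16b + 4c + d = 193
  125a + 25b + 5c + d = 372
Solving the system yields a = 3, b = -1, c = 5, d = -3.
So p(s) = 3s^3 - s^2 + 5s - 3.
Then p(7) = 1012.

1012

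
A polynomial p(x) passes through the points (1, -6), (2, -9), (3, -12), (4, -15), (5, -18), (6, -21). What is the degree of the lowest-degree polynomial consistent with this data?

Forward differences of the values at x = 1, 2, 3, 4, 5, 6:
  p  : -6  -9  -12  -15  -18  -21
  Δ  : -3  -3  -3  -3  -3
  Δ^2: 0  0  0  0
  Δ^3: 0  0  0
  Δ^4: 0  0
  Δ^5: 0
The first differences are constant (-3) and nonzero, while all higher differences vanish, so the minimal degree is 1.

1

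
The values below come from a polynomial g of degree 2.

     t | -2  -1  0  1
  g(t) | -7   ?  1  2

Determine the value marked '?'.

On equispaced nodes a degree-2 polynomial has vanishing third forward difference, so
  - g(-2) + 3·g(-1) - 3·g(0) + g(1) = 0.
Substituting the known values and solving for g(-1):
  3·g(-1) = -6
  g(-1) = -2.

-2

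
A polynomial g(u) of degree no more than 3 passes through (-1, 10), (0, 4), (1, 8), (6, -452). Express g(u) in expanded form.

Write g(u) = au^3 + bu^2 + cu + d. Substituting each data point gives a linear system:
  -a + b - c + d = 10
  d = 4
  a + b + c + d = 8
  216a + 36b + 6c + d = -452
Solving the system yields a = -3, b = 5, c = 2, d = 4.
So g(u) = -3u³ + 5u² + 2u + 4.
Check: g(1) = 8. ✓

g(u) = -3u^3 + 5u^2 + 2u + 4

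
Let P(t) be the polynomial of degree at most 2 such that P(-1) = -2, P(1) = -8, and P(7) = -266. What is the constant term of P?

0

Write P(t) = at^2 + bt + c. Substituting each data point gives a linear system:
  a - b + c = -2
  a + b + c = -8
  49a + 7b + c = -266
Solving the system yields a = -5, b = -3, c = 0.
So P(t) = -5t^2 - 3t.
The constant term is 0.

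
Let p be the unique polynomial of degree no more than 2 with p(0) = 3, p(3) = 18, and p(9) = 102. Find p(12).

Using the Lagrange interpolation formula with nodes 0, 3, 9:
  L_0(n) = (n - 3)(n - 9) / 27
  L_1(n) = n(n - 9) / -18
  L_2(n) = n(n - 3) / 54
Then p(n) = 3·L_0(n) + 18·L_1(n) + 102·L_2(n).
Expanding and collecting terms gives p(n) = n² + 2n + 3.
Evaluating at n = 12: p(12) = 171.

171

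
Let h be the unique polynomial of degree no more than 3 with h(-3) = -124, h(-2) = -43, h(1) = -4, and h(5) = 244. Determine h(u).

Using the Lagrange interpolation formula with nodes -3, -2, 1, 5:
  L_0(u) = (u + 2)(u - 1)(u - 5) / -32
  L_1(u) = (u + 3)(u - 1)(u - 5) / 21
  L_2(u) = (u + 3)(u + 2)(u - 5) / -48
  L_3(u) = (u + 3)(u + 2)(u - 1) / 224
Then h(u) = -124·L_0(u) - 43·L_1(u) - 4·L_2(u) + 244·L_3(u).
Expanding and collecting terms gives h(u) = 3u^3 - 5u^2 - u - 1.
Check: h(-3) = -124. ✓

h(u) = 3u^3 - 5u^2 - u - 1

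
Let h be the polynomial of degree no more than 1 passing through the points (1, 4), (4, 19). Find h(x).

h(x) = 5x - 1

Write h(x) = ax + b. Substituting each data point gives a linear system:
  a + b = 4
  4a + b = 19
Solving the system yields a = 5, b = -1.
So h(x) = 5x - 1.
Check: h(1) = 4. ✓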